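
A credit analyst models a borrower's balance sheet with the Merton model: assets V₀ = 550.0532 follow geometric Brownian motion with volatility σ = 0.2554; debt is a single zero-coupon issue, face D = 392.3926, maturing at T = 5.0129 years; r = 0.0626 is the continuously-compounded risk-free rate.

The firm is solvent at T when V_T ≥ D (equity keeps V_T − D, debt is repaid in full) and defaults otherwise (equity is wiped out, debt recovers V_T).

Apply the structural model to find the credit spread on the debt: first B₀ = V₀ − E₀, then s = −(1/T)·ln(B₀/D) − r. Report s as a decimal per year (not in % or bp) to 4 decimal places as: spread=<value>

spread=0.0100

Apply the equity-as-call identities (strike 392.3926, horizon 5.0129 years):
d₁ = [ln(V₀/D) + (r + σ²/2)T] / (σ√T)
   = [ln(550.0532/392.3926) + (0.0626 + 0.5·0.2554²)·5.0129] / (0.2554·√5.0129)
   = [0.337752 + 0.477301] / 0.571828 = 1.425347
d₂ = d₁ − σ√T = 1.425347 − 0.571828 = 0.853519
N(d₁) = 0.922972,  N(d₂) = 0.803314,  e^(−rT) = 0.730660
E₀ = V₀·N(d₁) − D·e^(−rT)·N(d₂)
   = 550.0532·0.922972 − 392.3926·0.730660·0.803314 = 277.368895
B₀ = V₀ − E₀ = 550.0532 − 277.368895 = 272.684305
spread = −(1/T)·ln(B₀/D) − r = −(1/5.0129)·ln(272.684305/392.3926) − 0.0626 = 0.01000231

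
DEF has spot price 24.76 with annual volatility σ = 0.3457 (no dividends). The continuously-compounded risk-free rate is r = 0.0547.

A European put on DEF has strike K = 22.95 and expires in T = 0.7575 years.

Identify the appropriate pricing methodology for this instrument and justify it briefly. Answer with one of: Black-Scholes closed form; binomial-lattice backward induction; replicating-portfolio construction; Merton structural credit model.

Key observation: the instrument is a plain European put (strike 22.95) on a lognormal asset; the exact continuous-time formula applies directly.

framework: Black-Scholes closed form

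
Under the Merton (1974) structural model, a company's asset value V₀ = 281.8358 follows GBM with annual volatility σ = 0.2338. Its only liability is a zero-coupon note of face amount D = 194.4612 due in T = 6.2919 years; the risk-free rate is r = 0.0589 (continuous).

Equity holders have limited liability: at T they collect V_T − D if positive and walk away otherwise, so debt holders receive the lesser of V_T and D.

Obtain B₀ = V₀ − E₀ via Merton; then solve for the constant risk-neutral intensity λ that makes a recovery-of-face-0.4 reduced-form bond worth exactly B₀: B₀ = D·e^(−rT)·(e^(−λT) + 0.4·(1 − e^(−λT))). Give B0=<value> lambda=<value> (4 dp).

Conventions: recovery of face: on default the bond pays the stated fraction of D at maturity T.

Apply the equity-as-call identities (strike 194.4612, horizon 6.2919 years):
d₁ = [ln(V₀/D) + (r + σ²/2)T] / (σ√T)
   = [ln(281.8358/194.4612) + (0.0589 + 0.5·0.2338²)·6.2919] / (0.2338·√6.2919)
   = [0.371092 + 0.542558] / 0.586456 = 1.557918
d₂ = d₁ − σ√T = 1.557918 − 0.586456 = 0.971462
N(d₁) = 0.940374,  N(d₂) = 0.834341,  e^(−rT) = 0.690325
E₀ = V₀·N(d₁) − D·e^(−rT)·N(d₂)
   = 281.8358·0.940374 − 194.4612·0.690325·0.834341 = 153.027866
B₀ = V₀ − E₀ = 281.8358 − 153.027866 = 128.807934
e^(−λT) = (B₀·e^(rT)/D − 0.4)/(1 − 0.4) = (128.8079·1.448593/194.4612 − 0.4)/0.6 = 0.93254056
λ = −ln(0.93254056)/6.2919 = 0.011100

B0=128.8079 lambda=0.0111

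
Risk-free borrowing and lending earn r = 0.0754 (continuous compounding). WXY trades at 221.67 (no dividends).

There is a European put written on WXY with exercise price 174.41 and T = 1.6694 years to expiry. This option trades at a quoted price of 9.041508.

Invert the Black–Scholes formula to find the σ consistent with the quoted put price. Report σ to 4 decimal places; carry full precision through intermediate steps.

sigma = 0.3395

At σ = 0.3395 the Black–Scholes value reproduces the quote:
σ√T = 0.3395·√1.6694 = 0.438652
d₁ = (ln(S/K) + (r+σ²/2)T) / (σ√T) = (ln(221.67/174.41) + (0.0754+0.3395²/2)·1.6694) / 0.438652 = (0.239781 + 0.222080) / 0.438652 = 1.052911
d₂ = d₁ − σ√T = 1.052911 − 0.438652 = 0.614259
e^{−rT} = 0.881727
N(−d₁) = 0.146191,  N(−d₂) = 0.269522
V = K·e^{−rT}·N(−d₂) − S·N(−d₁) = 41.447637 − 32.406129 = 9.041508 (the observed quote) — the price is monotone increasing in volatility, hence this σ is the only solution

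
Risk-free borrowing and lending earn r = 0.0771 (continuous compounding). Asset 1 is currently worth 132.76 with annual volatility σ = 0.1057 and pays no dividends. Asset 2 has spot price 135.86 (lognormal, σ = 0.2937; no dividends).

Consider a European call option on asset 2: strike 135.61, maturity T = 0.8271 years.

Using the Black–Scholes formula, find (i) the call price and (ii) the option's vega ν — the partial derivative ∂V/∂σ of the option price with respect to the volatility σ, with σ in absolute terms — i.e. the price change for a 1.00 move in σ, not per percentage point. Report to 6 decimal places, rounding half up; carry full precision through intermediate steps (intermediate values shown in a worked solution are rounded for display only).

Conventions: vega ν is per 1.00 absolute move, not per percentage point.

σ√T = 0.2937·√0.8271 = 0.267106
d₁ = (ln(S/K) + (r+σ²/2)T) / (σ√T) = (ln(135.86/135.61) + (0.0771+0.2937²/2)·0.8271) / 0.267106 = (0.001842 + 0.099442) / 0.267106 = 0.379191
d₂ = d₁ − σ√T = 0.379191 − 0.267106 = 0.112085
e^{−rT} = 0.938221
N(d₁) = 0.647727,  N(d₂) = 0.544622
Call price V = S·N(d₁) − K·e^{−rT}·N(d₂) = 88.000169 − 69.293453 = 18.706716
φ(d₁) = (1/√(2π))·e^{−d₁²/2} = 0.371268
ν = S·φ(d₁)·√T = 45.873096

price = 18.706716
ν = 45.873096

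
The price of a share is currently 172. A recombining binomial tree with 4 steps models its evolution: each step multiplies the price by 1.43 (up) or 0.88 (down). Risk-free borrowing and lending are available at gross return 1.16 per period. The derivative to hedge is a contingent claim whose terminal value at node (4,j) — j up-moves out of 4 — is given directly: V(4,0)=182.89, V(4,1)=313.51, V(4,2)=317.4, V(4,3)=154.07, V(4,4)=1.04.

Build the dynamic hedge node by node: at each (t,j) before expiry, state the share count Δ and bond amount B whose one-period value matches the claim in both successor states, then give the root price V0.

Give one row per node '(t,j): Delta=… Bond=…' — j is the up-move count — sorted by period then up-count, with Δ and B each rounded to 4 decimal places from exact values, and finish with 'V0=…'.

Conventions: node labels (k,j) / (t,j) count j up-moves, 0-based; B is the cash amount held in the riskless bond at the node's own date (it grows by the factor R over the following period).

The replicating-portfolio and risk-neutral prices coincide; use p* = (1.16−0.88)/(1.43−0.88) = 0.5091 for the latter.
Terminal payoffs: V(4,0)=182.8900, V(4,1)=313.5100, V(4,2)=317.4000, V(4,3)=154.0700, V(4,4)=1.0400
Node (3,0) S=117.2132: V=(p*·313.5100+(1−p*)·182.8900)/1.16=214.9892; Δ=(313.5100−182.8900)/(167.6149−103.1476)=2.0261; B=V−Δ·S=-22.5017
Node (3,1) S=190.4714: V=(p*·317.4000+(1−p*)·313.5100)/1.16=271.9745; Δ=(317.4000−313.5100)/(272.3741−167.6149)=0.0371; B=V−Δ·S=264.9017
Node (3,2) S=309.5161: V=(p*·154.0700+(1−p*)·317.4000)/1.16=201.9398; Δ=(154.0700−317.4000)/(442.6080−272.3741)=-0.9594; B=V−Δ·S=498.9034
Node (3,3) S=502.9636: V=(p*·1.0400+(1−p*)·154.0700)/1.16=65.6585; Δ=(1.0400−154.0700)/(719.2380−442.6080)=-0.5532; B=V−Δ·S=343.8948
Node (2,0) S=133.1968: V=(p*·271.9745+(1−p*)·214.9892)/1.16=210.3447; Δ=(271.9745−214.9892)/(190.4714−117.2132)=0.7779; B=V−Δ·S=106.7351
Node (2,1) S=216.4448: V=(p*·201.9398+(1−p*)·271.9745)/1.16=203.7245; Δ=(201.9398−271.9745)/(309.5161−190.4714)=-0.5883; B=V−Δ·S=331.0602
Node (2,2) S=351.7228: V=(p*·65.6585+(1−p*)·201.9398)/1.16=114.2760; Δ=(65.6585−201.9398)/(502.9636−309.5161)=-0.7045; B=V−Δ·S=362.0603
Node (1,0) S=151.3600: V=(p*·203.7245+(1−p*)·210.3447)/1.16=178.4262; Δ=(203.7245−210.3447)/(216.4448−133.1968)=-0.0795; B=V−Δ·S=190.4629
Node (1,1) S=245.9600: V=(p*·114.2760+(1−p*)·203.7245)/1.16=136.3682; Δ=(114.2760−203.7245)/(351.7228−216.4448)=-0.6612; B=V−Δ·S=299.0018
Node (0,0) S=172.0000: V=(p*·136.3682+(1−p*)·178.4262)/1.16=135.3577; Δ=(136.3682−178.4262)/(245.9600−151.3600)=-0.4446; B=V−Δ·S=211.8268
Sanity check at the root: Δ(0,0)·S0 + B(0,0) reproduces V0 = 135.3577.

(0,0): Delta=-0.4446 Bond=211.8268
(1,0): Delta=-0.0795 Bond=190.4629
(1,1): Delta=-0.6612 Bond=299.0018
(2,0): Delta=0.7779 Bond=106.7351
(2,1): Delta=-0.5883 Bond=331.0602
(2,2): Delta=-0.7045 Bond=362.0603
(3,0): Delta=2.0261 Bond=-22.5017
(3,1): Delta=0.0371 Bond=264.9017
(3,2): Delta=-0.9594 Bond=498.9034
(3,3): Delta=-0.5532 Bond=343.8948
V0=135.3577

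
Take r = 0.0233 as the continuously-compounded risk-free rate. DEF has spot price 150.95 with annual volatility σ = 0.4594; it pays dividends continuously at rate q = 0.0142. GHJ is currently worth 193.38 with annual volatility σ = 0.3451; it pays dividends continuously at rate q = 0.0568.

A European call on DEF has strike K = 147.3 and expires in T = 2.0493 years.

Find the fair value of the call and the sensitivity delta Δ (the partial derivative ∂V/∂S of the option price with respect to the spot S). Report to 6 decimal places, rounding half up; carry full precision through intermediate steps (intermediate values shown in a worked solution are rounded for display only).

price = 40.159395
Δ = 0.634618

σ√T = 0.4594·√2.0493 = 0.657648
d₁ = (ln(S/K) + (r−q+σ²/2)T) / (σ√T) = (ln(150.95/147.3) + (0.0233−0.0142+0.4594²/2)·2.0493) / 0.657648 = (0.024477 + 0.234899) / 0.657648 = 0.394400
d₂ = d₁ − σ√T = 0.394400 − 0.657648 = -0.263248
e^{−rT} = 0.953373
e^{−qT} = 0.971319
N(d₁) = 0.653357,  N(d₂) = 0.396180
Call price V = S·e^{−qT}·N(d₁) − K·e^{−rT}·N(d₂) = 95.795654 − 55.636259 = 40.159395
Δ = e^{−qT}·N(d₁) = 0.634618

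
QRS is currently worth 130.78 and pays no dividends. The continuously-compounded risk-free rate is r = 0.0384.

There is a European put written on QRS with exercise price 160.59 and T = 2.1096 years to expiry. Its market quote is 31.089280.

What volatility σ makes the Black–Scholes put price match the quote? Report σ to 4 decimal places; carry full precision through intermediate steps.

sigma = 0.2659

At σ = 0.2659 the Black–Scholes value reproduces the quote:
σ√T = 0.2659·√2.1096 = 0.386205
d₁ = (ln(S/K) + (r+σ²/2)T) / (σ√T) = (ln(130.78/160.59) + (0.0384+0.2659²/2)·2.1096) / 0.386205 = (-0.205338 + 0.155586) / 0.386205 = -0.128823
d₂ = d₁ − σ√T = -0.128823 − 0.386205 = -0.515028
e^{−rT} = 0.922186
N(−d₁) = 0.551251,  N(−d₂) = 0.696733
V = K·e^{−rT}·N(−d₂) − S·N(−d₁) = 103.181892 − 72.092612 = 31.089280 (the observed quote) — the price is monotone increasing in volatility, hence this σ is the only solution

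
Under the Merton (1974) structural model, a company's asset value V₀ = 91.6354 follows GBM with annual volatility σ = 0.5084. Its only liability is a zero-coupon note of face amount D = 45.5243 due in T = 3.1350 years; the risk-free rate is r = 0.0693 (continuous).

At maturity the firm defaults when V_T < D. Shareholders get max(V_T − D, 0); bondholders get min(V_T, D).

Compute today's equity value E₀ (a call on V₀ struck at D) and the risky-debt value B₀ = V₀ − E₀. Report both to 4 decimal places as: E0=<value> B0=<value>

Apply the equity-as-call identities (strike 45.5243, horizon 3.1350 years):
d₁ = [ln(V₀/D) + (r + σ²/2)T] / (σ√T)
   = [ln(91.6354/45.5243) + (0.0693 + 0.5·0.5084²)·3.1350] / (0.5084·√3.1350)
   = [0.699571 + 0.622408] / 0.900170 = 1.468589
d₂ = d₁ − σ√T = 1.468589 − 0.900170 = 0.568420
N(d₁) = 0.929028,  N(d₂) = 0.715125,  e^(−rT) = 0.804724
E₀ = V₀·N(d₁) − D·e^(−rT)·N(d₂)
   = 91.6354·0.929028 − 45.5243·0.804724·0.715125 = 58.933587
B₀ = V₀ − E₀ = 91.6354 − 58.933587 = 32.701813

E0=58.9336 B0=32.7018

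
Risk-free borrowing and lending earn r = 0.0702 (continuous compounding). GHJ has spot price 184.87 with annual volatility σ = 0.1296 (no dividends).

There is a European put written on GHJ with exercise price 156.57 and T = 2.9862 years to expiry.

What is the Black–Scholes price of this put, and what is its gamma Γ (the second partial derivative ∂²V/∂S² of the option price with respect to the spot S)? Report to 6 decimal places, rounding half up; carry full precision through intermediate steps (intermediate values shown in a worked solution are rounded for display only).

price = 0.658937
Γ = 0.001942

σ√T = 0.1296·√2.9862 = 0.223957
d₁ = (ln(S/K) + (r+σ²/2)T) / (σ√T) = (ln(184.87/156.57) + (0.0702+0.1296²/2)·2.9862) / 0.223957 = (0.166150 + 0.234710) / 0.223957 = 1.789895
d₂ = d₁ − σ√T = 1.789895 − 0.223957 = 1.565938
e^{−rT} = 0.810883
N(−d₁) = 0.036735,  N(−d₂) = 0.058682
Put price V = K·e^{−rT}·N(−d₂) − S·N(−d₁) = 7.450214 − 6.791277 = 0.658937
φ(d₁) = (1/√(2π))·e^{−d₁²/2} = 0.080395
Γ = φ(d₁) / (S·σ·√T) = 0.001942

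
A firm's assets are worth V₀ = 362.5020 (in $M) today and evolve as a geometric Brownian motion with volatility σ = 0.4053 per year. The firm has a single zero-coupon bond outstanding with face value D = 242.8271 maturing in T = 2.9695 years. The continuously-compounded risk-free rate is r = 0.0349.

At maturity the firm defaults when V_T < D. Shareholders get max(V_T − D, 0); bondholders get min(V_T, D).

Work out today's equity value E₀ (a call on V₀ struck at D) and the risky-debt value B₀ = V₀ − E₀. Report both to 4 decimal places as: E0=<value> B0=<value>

With assets at 362.5020 and a single debt payment of 242.8271 at 2.9695 years:
d₁ = [ln(V₀/D) + (r + σ²/2)T] / (σ√T)
   = [ln(362.5020/242.8271) + (0.0349 + 0.5·0.4053²)·2.9695] / (0.4053·√2.9695)
   = [0.400680 + 0.347533] / 0.698423 = 1.071290
d₂ = d₁ − σ√T = 1.071290 − 0.698423 = 0.372867
N(d₁) = 0.857980,  N(d₂) = 0.645376,  e^(−rT) = 0.901554
E₀ = V₀·N(d₁) − D·e^(−rT)·N(d₂)
   = 362.5020·0.857980 − 242.8271·0.901554·0.645376 = 169.732732
B₀ = V₀ − E₀ = 362.5020 − 169.732732 = 192.769268

E0=169.7327 B0=192.7693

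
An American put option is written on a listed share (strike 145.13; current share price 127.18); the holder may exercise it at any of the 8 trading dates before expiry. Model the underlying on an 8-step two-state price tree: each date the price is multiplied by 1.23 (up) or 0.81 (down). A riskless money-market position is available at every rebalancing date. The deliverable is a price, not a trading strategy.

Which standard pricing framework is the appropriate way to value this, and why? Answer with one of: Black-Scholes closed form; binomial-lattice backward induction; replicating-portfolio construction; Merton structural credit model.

Key observation: an American put (K = 145.13, S₀ = 127.18) on a 8-date tree has no closed form — the optimal stopping decision is embedded and must be resolved recursively from expiry.

framework: binomial-lattice backward induction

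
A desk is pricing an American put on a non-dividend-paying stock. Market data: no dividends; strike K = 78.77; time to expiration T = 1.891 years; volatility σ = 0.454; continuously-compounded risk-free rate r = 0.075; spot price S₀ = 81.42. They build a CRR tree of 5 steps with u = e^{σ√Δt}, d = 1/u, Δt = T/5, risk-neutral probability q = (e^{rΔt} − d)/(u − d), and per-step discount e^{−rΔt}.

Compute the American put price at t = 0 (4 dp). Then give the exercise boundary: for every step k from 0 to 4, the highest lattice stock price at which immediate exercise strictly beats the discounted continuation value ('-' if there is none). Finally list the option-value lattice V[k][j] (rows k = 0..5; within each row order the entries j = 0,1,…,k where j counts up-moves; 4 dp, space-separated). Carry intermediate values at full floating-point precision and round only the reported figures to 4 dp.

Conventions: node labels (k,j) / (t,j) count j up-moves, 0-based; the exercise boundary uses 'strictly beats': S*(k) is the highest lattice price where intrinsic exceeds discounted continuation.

Δt=0.37820  u=1.32207  d=0.75639  q=0.48151  discount=0.97203
step 5 (expiry): payoffs max(K−S,0) = 58.6117 43.5357 17.1849 0.0000 0.0000 0.0000
step 4: (k=4,j=0): S=26.6508, K−S=52.1192, hold=49.9163 ⇒ V=52.1192 exercise | (k=4,j=1): S=46.5822, K−S=32.1878, hold=29.9848 ⇒ V=32.1878 exercise | (k=4,j=2): S=81.4200, K−S=0.0000, hold=8.6610 ⇒ V=8.6610 continue | (k=4,j=3): S=142.3121, K−S=0.0000, hold=0.0000 ⇒ V=0.0000 continue | (k=4,j=4): S=248.7439, K−S=0.0000, hold=0.0000 ⇒ V=0.0000 continue  boundary S*=46.5822
step 3: (k=3,j=0): S=35.2343, K−S=43.5357, hold=41.3328 ⇒ V=43.5357 exercise | (k=3,j=1): S=61.5851, K−S=17.1849, hold=20.2760 ⇒ V=20.2760 continue | (k=3,j=2): S=107.6432, K−S=0.0000, hold=4.3650 ⇒ V=4.3650 continue | (k=3,j=3): S=188.1469, K−S=0.0000, hold=0.0000 ⇒ V=0.0000 continue  boundary S*=35.2343
step 2: (k=2,j=0): S=46.5822, K−S=32.1878, hold=31.4316 ⇒ V=32.1878 exercise | (k=2,j=1): S=81.4200, K−S=0.0000, hold=12.2619 ⇒ V=12.2619 continue | (k=2,j=2): S=142.3121, K−S=0.0000, hold=2.1999 ⇒ V=2.1999 continue  boundary S*=46.5822
step 1: (k=1,j=0): S=61.5851, K−S=17.1849, hold=21.9614 ⇒ V=21.9614 continue | (k=1,j=1): S=107.6432, K−S=0.0000, hold=7.2095 ⇒ V=7.2095 continue  boundary S*=-
step 0: (k=0,j=0): S=81.4200, K−S=0.0000, hold=14.4427 ⇒ V=14.4427 continue  boundary S*=-

price = 14.4427
boundary = - - 46.5822 35.2343 46.5822
tree:
14.4427
21.9614 7.2095
32.1878 12.2619 2.1999
43.5357 20.2760 4.3650 0.0000
52.1192 32.1878 8.6610 0.0000 0.0000
58.6117 43.5357 17.1849 0.0000 0.0000 0.0000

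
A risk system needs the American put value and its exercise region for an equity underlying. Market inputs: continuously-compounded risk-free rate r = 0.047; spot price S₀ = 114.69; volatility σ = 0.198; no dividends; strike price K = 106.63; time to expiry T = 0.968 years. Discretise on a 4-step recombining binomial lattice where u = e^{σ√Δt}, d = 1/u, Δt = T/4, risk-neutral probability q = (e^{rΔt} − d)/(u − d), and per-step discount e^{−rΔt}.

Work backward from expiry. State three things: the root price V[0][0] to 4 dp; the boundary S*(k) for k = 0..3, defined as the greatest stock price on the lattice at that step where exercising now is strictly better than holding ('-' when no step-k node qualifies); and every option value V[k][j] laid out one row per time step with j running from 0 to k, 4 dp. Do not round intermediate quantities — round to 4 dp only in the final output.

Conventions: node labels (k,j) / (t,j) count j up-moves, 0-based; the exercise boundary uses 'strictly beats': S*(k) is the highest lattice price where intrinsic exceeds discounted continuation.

price = 3.9436
boundary = - - - 85.6290
tree:
3.9436
7.1940 1.1949
12.6470 2.5951 0.0000
21.0010 5.6361 0.0000 0.0000
28.9483 12.2408 0.0000 0.0000 0.0000

Δt=0.24200, u=1.10230, d=0.90719, q=0.53430, disc=e^(-rΔt)=0.98869
k=4 terminal: V=max(K-S,0) → 28.9483 12.2408 0.0000 0.0000 0.0000
k=3: j=0 S=85.6290 intr=21.0010 cont=19.7951 V=21.0010[EX]; j=1 S=104.0456 intr=2.5844 cont=5.6361 V=5.6361[hold]; j=2 S=126.4233 intr=0.0000 cont=0.0000 V=0.0000[hold]; j=3 S=153.6139 intr=0.0000 cont=0.0000 V=0.0000[hold]  S*(3)=85.6290
k=2: j=0 S=94.3892 intr=12.2408 cont=12.6470 V=12.6470[hold]; j=1 S=114.6900 intr=0.0000 cont=2.5951 V=2.5951[hold]; j=2 S=139.3570 intr=0.0000 cont=0.0000 V=0.0000[hold]  S*(2)=-
k=1: j=0 S=104.0456 intr=2.5844 cont=7.1940 V=7.1940[hold]; j=1 S=126.4233 intr=0.0000 cont=1.1949 V=1.1949[hold]  S*(1)=-
k=0: j=0 S=114.6900 intr=0.0000 cont=3.9436 V=3.9436[hold]  S*(0)=-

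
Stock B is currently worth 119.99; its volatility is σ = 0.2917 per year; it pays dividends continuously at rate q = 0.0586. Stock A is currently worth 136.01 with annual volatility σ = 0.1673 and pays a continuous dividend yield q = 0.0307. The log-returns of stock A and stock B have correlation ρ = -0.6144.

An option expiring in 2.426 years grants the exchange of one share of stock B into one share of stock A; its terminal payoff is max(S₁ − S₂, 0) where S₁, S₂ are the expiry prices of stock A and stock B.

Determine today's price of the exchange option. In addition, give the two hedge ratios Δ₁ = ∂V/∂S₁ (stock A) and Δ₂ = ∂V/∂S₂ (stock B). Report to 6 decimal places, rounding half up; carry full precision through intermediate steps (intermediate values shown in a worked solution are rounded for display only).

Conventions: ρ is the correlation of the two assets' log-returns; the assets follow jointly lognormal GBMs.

σ_eff = √(σ₁² + σ₂² − 2ρσ₁σ₂) = √(0.1673² + 0.2917² − 2·-0.6144·0.1673·0.2917) = 0.415987
d₁ = (ln(S₁/S₂) + (q₂ − q₁ + σ_eff²/2)T) / (σ_eff√T) = (ln(136.01/119.99) + (0.0586 − 0.0307 + 0.086523)·2.426) / 0.647926 = 0.621845
d₂ = d₁ − σ_eff√T = 0.621845 − 0.647926 = -0.026081
N(d₁) = 0.732978,  N(d₂) = 0.489596
V = S₁·e^{−q₁T}·N(d₁) − S₂·e^{−q₂T}·N(d₂) = 92.537198 − 50.961517 = 41.575681
Key observation: no risk-free rate is needed — with the second asset as numeraire the exchange option is a call on the ratio S₁/S₂, and r cancels out of the value.
Δ₁ = e^{−q₁T}·N(d₁) = 0.680371;  Δ₂ = −e^{−q₂T}·N(d₂) = -0.424715

exchange price = 41.575681
Δ1 = 0.680371
Δ2 = -0.424715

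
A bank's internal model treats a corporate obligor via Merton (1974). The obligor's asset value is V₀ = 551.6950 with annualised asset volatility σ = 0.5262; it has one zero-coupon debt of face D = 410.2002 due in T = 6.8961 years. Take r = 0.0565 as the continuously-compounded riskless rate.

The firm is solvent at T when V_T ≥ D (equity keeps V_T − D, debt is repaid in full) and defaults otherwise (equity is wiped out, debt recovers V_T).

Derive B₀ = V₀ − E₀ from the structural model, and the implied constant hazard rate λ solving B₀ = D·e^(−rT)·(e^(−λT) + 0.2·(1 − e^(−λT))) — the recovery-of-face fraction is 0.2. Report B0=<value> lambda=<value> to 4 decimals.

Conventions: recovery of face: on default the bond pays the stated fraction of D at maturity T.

B0=182.3446 lambda=0.0814

Work the structural quantities from V₀ = 551.6950 against face 410.2002:
d₁ = [ln(V₀/D) + (r + σ²/2)T] / (σ√T)
   = [ln(551.6950/410.2002) + (0.0565 + 0.5·0.5262²)·6.8961] / (0.5262·√6.8961)
   = [0.296350 + 1.344348] / 1.381824 = 1.187343
d₂ = d₁ − σ√T = 1.187343 − 1.381824 = -0.194481
N(d₁) = 0.882454,  N(d₂) = 0.422900,  e^(−rT) = 0.677308
E₀ = V₀·N(d₁) − D·e^(−rT)·N(d₂)
   = 551.6950·0.882454 − 410.2002·0.677308·0.422900 = 369.350381
B₀ = V₀ − E₀ = 551.6950 − 369.350381 = 182.344619
e^(−λT) = (B₀·e^(rT)/D − 0.2)/(1 − 0.2) = (182.3446·1.476434/410.2002 − 0.2)/0.8 = 0.57039132
λ = −ln(0.57039132)/6.8961 = 0.081413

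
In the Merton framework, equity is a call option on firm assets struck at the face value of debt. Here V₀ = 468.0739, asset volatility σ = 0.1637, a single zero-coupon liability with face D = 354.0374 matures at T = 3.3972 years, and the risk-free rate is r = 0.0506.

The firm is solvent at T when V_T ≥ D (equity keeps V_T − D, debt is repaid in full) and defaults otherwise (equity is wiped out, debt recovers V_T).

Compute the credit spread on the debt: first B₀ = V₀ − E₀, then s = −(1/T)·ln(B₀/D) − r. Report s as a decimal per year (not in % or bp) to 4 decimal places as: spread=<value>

Apply the equity-as-call identities (strike 354.0374, horizon 3.3972 years):
d₁ = [ln(V₀/D) + (r + σ²/2)T] / (σ√T)
   = [ln(468.0739/354.0374) + (0.0506 + 0.5·0.1637²)·3.3972] / (0.1637·√3.3972)
   = [0.279224 + 0.217417] / 0.301724 = 1.646012
d₂ = d₁ − σ√T = 1.646012 − 0.301724 = 1.344288
N(d₁) = 0.950119,  N(d₂) = 0.910572,  e^(−rT) = 0.842065
E₀ = V₀·N(d₁) − D·e^(−rT)·N(d₂)
   = 468.0739·0.950119 − 354.0374·0.842065·0.910572 = 173.264007
B₀ = V₀ − E₀ = 468.0739 − 173.264007 = 294.809893
spread = −(1/T)·ln(B₀/D) − r = −(1/3.3972)·ln(294.809893/354.0374) − 0.0506 = 0.00328904

spread=0.0033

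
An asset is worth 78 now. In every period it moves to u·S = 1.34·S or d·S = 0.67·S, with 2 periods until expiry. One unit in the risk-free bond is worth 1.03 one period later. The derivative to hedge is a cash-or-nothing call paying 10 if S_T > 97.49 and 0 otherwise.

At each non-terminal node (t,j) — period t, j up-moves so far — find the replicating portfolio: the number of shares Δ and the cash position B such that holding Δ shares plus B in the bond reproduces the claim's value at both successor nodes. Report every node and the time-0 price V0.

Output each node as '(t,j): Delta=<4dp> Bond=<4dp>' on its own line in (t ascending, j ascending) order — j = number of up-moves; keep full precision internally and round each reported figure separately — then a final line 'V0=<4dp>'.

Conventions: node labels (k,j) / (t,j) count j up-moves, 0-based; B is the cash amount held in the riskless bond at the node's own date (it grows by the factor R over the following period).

No-arbitrage ⇒ martingale measure with p* = (R−d)/(u−d) = 0.5373.
Payoffs at expiry: V(2,0)=0.0000, V(2,1)=0.0000, V(2,2)=10.0000
  t=1,j=0: stock 52.2600 → up 70.0284 (V=0.0000), down 35.0142 (V=0.0000). Price 0.0000; hedge Δ=0.0000, bond B=0.0000.
  t=1,j=1: stock 104.5200 → up 140.0568 (V=10.0000), down 70.0284 (V=0.0000). Price 5.2166; hedge Δ=0.1428, bond B=-9.7087.
  t=0,j=0: stock 78.0000 → up 104.5200 (V=5.2166), down 52.2600 (V=0.0000). Price 2.7213; hedge Δ=0.0998, bond B=-5.0647.
Sanity check at the root: Δ(0,0)·S0 + B(0,0) reproduces V0 = 2.7213.

(0,0): Delta=0.0998 Bond=-5.0647
(1,0): Delta=0.0000 Bond=0.0000
(1,1): Delta=0.1428 Bond=-9.7087
V0=2.7213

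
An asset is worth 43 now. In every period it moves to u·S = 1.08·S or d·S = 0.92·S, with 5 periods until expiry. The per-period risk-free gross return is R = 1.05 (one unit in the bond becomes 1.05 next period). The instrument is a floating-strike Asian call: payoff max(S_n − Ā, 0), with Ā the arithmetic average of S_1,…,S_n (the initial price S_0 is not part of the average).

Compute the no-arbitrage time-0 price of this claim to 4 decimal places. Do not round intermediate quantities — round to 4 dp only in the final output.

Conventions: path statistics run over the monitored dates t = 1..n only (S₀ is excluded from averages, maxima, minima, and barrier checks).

With p* = (R−d)/(u−d) = 0.8125, sum probability × payoff across the paths and divide by R^5.
Enumerate all 2^5 = 32 price paths (U = up ×1.08, D = down ×0.92); each path with k up-moves has probability p*^k·(1−p*)^(5−k).
DDDDD: Ā=33.7168, payoff=0.0000, prob=0.000232
UDDDD: Ā=39.5806, payoff=0.0000, prob=0.001004
DUDDD: Ā=38.2046, payoff=0.0000, prob=0.001004
UUDDD: Ā=44.8489, payoff=0.0000, prob=0.004352
DDUDD: Ā=36.9387, payoff=0.0000, prob=0.001004
UDUDD: Ā=43.3628, payoff=0.0000, prob=0.004352
DUUDD: Ā=41.9868, payoff=0.0000, prob=0.004352
UUUDD: Ā=49.2889, payoff=0.0000, prob=0.018857
DDDUD: Ā=35.7741, payoff=0.0000, prob=0.001004
UDDUD: Ā=41.9956, payoff=0.0000, prob=0.004352
DUDUD: Ā=40.6196, payoff=0.0000, prob=0.004352
UUDUD: Ā=47.6839, payoff=0.0000, prob=0.018857
DDUUD: Ā=39.3537, payoff=0.0000, prob=0.004352
UDUUD: Ā=46.1979, payoff=0.0000, prob=0.018857
DUUUD: Ā=44.8219, payoff=1.0256, prob=0.018857
UUUUD: Ā=52.6170, payoff=1.2040, prob=0.081714
DDDDU: Ā=34.7026, payoff=0.0000, prob=0.001004
UDDDU: Ā=40.7378, payoff=0.0000, prob=0.004352
DUDDU: Ā=39.3618, payoff=0.0000, prob=0.004352
UUDDU: Ā=46.2074, payoff=0.0000, prob=0.018857
DDUDU: Ā=38.0959, payoff=0.9593, prob=0.004352
UDUDU: Ā=44.7213, payoff=1.1262, prob=0.018857
DUUDU: Ā=43.3453, payoff=2.5022, prob=0.018857
UUUDU: Ā=50.8836, payoff=2.9374, prob=0.081714
DDDUU: Ā=36.9313, payoff=2.1240, prob=0.004352
UDDUU: Ā=43.3541, payoff=2.4934, prob=0.018857
DUDUU: Ā=41.9781, payoff=3.8694, prob=0.018857
UUDUU: Ā=49.2786, payoff=4.5423, prob=0.081714
DDUUU: Ā=40.7122, payoff=5.1353, prob=0.018857
UDUUU: Ā=47.7925, payoff=6.0284, prob=0.081714
DUUUU: Ā=46.4165, payoff=7.4044, prob=0.081714
UUUUU: Ā=54.4890, payoff=8.6921, prob=0.354093
Price = Σ prob·payoff / R^5 = 5.203027 / 1.276282 = 4.0767

price = 4.0767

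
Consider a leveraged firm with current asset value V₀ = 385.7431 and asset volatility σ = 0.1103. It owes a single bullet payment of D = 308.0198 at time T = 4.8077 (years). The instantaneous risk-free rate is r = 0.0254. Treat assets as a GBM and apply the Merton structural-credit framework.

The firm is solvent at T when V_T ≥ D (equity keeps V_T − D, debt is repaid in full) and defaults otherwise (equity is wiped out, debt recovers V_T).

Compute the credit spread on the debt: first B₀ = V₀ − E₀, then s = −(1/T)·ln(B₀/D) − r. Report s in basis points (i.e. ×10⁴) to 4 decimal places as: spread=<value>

With assets at 385.7431 and a single debt payment of 308.0198 at 4.8077 years:
d₁ = [ln(V₀/D) + (r + σ²/2)T] / (σ√T)
   = [ln(385.7431/308.0198) + (0.0254 + 0.5·0.1103²)·4.8077] / (0.1103·√4.8077)
   = [0.225008 + 0.151361] / 0.241849 = 1.556213
d₂ = d₁ − σ√T = 1.556213 − 0.241849 = 1.314364
N(d₁) = 0.940171,  N(d₂) = 0.905638,  e^(−rT) = 0.885046
E₀ = V₀·N(d₁) − D·e^(−rT)·N(d₂)
   = 385.7431·0.940171 − 308.0198·0.885046·0.905638 = 115.777017
B₀ = V₀ − E₀ = 385.7431 − 115.777017 = 269.966083
spread = −(1/T)·ln(B₀/D) − r = −(1/4.8077)·ln(269.966083/308.0198) − 0.0254 = 0.00202844
in basis points: 0.00202844 × 10⁴ = 20.2844 bp

spread=20.2844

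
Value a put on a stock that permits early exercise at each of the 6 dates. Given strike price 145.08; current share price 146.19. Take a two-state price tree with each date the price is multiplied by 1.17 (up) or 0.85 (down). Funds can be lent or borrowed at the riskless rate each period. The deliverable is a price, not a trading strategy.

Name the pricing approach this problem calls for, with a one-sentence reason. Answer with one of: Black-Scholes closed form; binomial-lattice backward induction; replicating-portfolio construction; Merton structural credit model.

Key observation: the defining feature is the embedded early-exercise option across 6 discrete dates on the spot-146.19 tree; pricing the strike-145.08 put means working backward with an exercise test at every node.

framework: binomial-lattice backward induction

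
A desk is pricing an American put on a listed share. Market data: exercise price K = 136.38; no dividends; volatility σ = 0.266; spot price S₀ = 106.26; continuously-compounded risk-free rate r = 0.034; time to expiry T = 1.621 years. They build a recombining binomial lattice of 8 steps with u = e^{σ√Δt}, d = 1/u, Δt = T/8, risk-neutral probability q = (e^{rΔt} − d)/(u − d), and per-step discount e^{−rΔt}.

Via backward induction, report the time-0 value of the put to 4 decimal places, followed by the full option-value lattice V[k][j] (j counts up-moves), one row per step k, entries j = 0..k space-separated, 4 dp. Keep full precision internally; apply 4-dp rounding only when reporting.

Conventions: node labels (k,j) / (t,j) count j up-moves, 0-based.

Δt=0.20262, u=1.12720, d=0.88715, q=0.49890, disc=e^(-rΔt)=0.99313
k=8 terminal: V=max(K-S,0) → 95.6081 84.5760 70.5589 52.7489 30.1200 1.3681 0.0000 0.0000 0.0000
k=7: j=0 S=45.9581 intr=90.4219 cont=89.4856 V=90.4219[EX]; j=1 S=58.3935 intr=77.9865 cont=77.0502 V=77.9865[EX]; j=2 S=74.1936 intr=62.1864 cont=61.2501 V=62.1864[EX]; j=3 S=94.2690 intr=42.1110 cont=41.1747 V=42.1110[EX]; j=4 S=119.7763 intr=16.6037 cont=15.6674 V=16.6037[EX]; j=5 S=152.1854 intr=0.0000 cont=0.6809 V=0.6809[hold]; j=6 S=193.3638 intr=0.0000 cont=0.0000 V=0.0000[hold]; j=7 S=245.6843 intr=0.0000 cont=0.0000 V=0.0000[hold]
k=6: j=0 S=51.8040 intr=84.5760 cont=83.6397 V=84.5760[EX]; j=1 S=65.8211 intr=70.5589 cont=69.6225 V=70.5589[EX]; j=2 S=83.6311 intr=52.7489 cont=51.8126 V=52.7489[EX]; j=3 S=106.2600 intr=30.1200 cont=29.1837 V=30.1200[EX]; j=4 S=135.0119 intr=1.3681 cont=8.6003 V=8.6003[hold]; j=5 S=171.5435 intr=0.0000 cont=0.3388 V=0.3388[hold]; j=6 S=217.9598 intr=0.0000 cont=0.0000 V=0.0000[hold]
k=5: j=0 S=58.3935 intr=77.9865 cont=77.0502 V=77.9865[EX]; j=1 S=74.1936 intr=62.1864 cont=61.2501 V=62.1864[EX]; j=2 S=94.2690 intr=42.1110 cont=41.1747 V=42.1110[EX]; j=3 S=119.7763 intr=16.6037 cont=19.2508 V=19.2508[hold]; j=4 S=152.1854 intr=0.0000 cont=4.4479 V=4.4479[hold]; j=5 S=193.3638 intr=0.0000 cont=0.1686 V=0.1686[hold]
k=4: j=0 S=65.8211 intr=70.5589 cont=69.6225 V=70.5589[EX]; j=1 S=83.6311 intr=52.7489 cont=51.8126 V=52.7489[EX]; j=2 S=106.2600 intr=30.1200 cont=30.4952 V=30.4952[hold]; j=3 S=135.0119 intr=1.3681 cont=11.7842 V=11.7842[hold]; j=4 S=171.5435 intr=0.0000 cont=2.2971 V=2.2971[hold]
k=3: j=0 S=74.1936 intr=62.1864 cont=61.2501 V=62.1864[EX]; j=1 S=94.2690 intr=42.1110 cont=41.3606 V=42.1110[EX]; j=2 S=119.7763 intr=16.6037 cont=21.0150 V=21.0150[hold]; j=3 S=152.1854 intr=0.0000 cont=7.0027 V=7.0027[hold]
k=2: j=0 S=83.6311 intr=52.7489 cont=51.8126 V=52.7489[EX]; j=1 S=106.2600 intr=30.1200 cont=31.3694 V=31.3694[hold]; j=2 S=135.0119 intr=1.3681 cont=13.9279 V=13.9279[hold]
k=1: j=0 S=94.2690 intr=42.1110 cont=41.7937 V=42.1110[EX]; j=1 S=119.7763 intr=16.6037 cont=22.5122 V=22.5122[hold]
k=0: j=0 S=106.2600 intr=30.1200 cont=32.1112 V=32.1112[hold]

price = 32.1112
tree:
32.1112
42.1110 22.5122
52.7489 31.3694 13.9279
62.1864 42.1110 21.0150 7.0027
70.5589 52.7489 30.4952 11.7842 2.2971
77.9865 62.1864 42.1110 19.2508 4.4479 0.1686
84.5760 70.5589 52.7489 30.1200 8.6003 0.3388 0.0000
90.4219 77.9865 62.1864 42.1110 16.6037 0.6809 0.0000 0.0000
95.6081 84.5760 70.5589 52.7489 30.1200 1.3681 0.0000 0.0000 0.0000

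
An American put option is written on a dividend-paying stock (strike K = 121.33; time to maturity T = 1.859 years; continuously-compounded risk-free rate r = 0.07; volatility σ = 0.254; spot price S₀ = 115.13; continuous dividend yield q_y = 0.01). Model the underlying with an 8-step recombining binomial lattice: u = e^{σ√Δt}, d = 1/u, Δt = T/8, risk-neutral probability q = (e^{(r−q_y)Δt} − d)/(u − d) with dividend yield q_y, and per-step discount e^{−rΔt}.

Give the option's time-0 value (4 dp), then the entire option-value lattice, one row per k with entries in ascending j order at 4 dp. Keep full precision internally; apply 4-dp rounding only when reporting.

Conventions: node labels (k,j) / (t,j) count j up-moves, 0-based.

Δt=0.23237  u=1.13025  d=0.88476  q=0.52662  discount=0.98387
step 8 (expiry): payoffs max(K−S,0) = 78.1002 66.1051 50.7818 31.2067 6.2000 0.0000 0.0000 0.0000 0.0000
k=7: (k=7,j=0): S=48.8606, K−S=72.4694, hold=70.6252 ⇒ V=72.4694 exercise | (k=7,j=1): S=62.4181, K−S=58.9119, hold=57.0992 ⇒ V=58.9119 exercise | (k=7,j=2): S=79.7373, K−S=41.5927, hold=39.8201 ⇒ V=41.5927 exercise | (k=7,j=3): S=101.8622, K−S=19.4678, hold=17.7467 ⇒ V=19.4678 exercise | (k=7,j=4): S=130.1260, K−S=0.0000, hold=2.8876 ⇒ V=2.8876 continue | (k=7,j=5): S=166.2323, K−S=0.0000, hold=0.0000 ⇒ V=0.0000 continue | (k=7,j=6): S=212.3571, K−S=0.0000, hold=0.0000 ⇒ V=0.0000 continue | (k=7,j=7): S=271.2801, K−S=0.0000, hold=0.0000 ⇒ V=0.0000 continue
k=6: (k=6,j=0): S=55.2249, K−S=66.1051, hold=64.2757 ⇒ V=66.1051 exercise | (k=6,j=1): S=70.5482, K−S=50.7818, hold=48.9879 ⇒ V=50.7818 exercise | (k=6,j=2): S=90.1233, K−S=31.2067, hold=29.4582 ⇒ V=31.2067 exercise | (k=6,j=3): S=115.1300, K−S=6.2000, hold=10.5631 ⇒ V=10.5631 continue | (k=6,j=4): S=147.0753, K−S=0.0000, hold=1.3449 ⇒ V=1.3449 continue | (k=6,j=5): S=187.8845, K−S=0.0000, hold=0.0000 ⇒ V=0.0000 continue | (k=6,j=6): S=240.0172, K−S=0.0000, hold=0.0000 ⇒ V=0.0000 continue
k=5: (k=5,j=0): S=62.4181, K−S=58.9119, hold=57.0992 ⇒ V=58.9119 exercise | (k=5,j=1): S=79.7373, K−S=41.5927, hold=39.8201 ⇒ V=41.5927 exercise | (k=5,j=2): S=101.8622, K−S=19.4678, hold=20.0073 ⇒ V=20.0073 continue | (k=5,j=3): S=130.1260, K−S=0.0000, hold=5.6165 ⇒ V=5.6165 continue | (k=5,j=4): S=166.2323, K−S=0.0000, hold=0.6264 ⇒ V=0.6264 continue | (k=5,j=5): S=212.3571, K−S=0.0000, hold=0.0000 ⇒ V=0.0000 continue
k=4: (k=4,j=0): S=70.5482, K−S=50.7818, hold=48.9879 ⇒ V=50.7818 exercise | (k=4,j=1): S=90.1233, K−S=31.2067, hold=29.7377 ⇒ V=31.2067 exercise | (k=4,j=2): S=115.1300, K−S=6.2000, hold=12.2283 ⇒ V=12.2283 continue | (k=4,j=3): S=147.0753, K−S=0.0000, hold=2.9404 ⇒ V=2.9404 continue | (k=4,j=4): S=187.8845, K−S=0.0000, hold=0.2917 ⇒ V=0.2917 continue
k=3: (k=3,j=0): S=79.7373, K−S=41.5927, hold=39.8201 ⇒ V=41.5927 exercise | (k=3,j=1): S=101.8622, K−S=19.4678, hold=20.8701 ⇒ V=20.8701 continue | (k=3,j=2): S=130.1260, K−S=0.0000, hold=7.2187 ⇒ V=7.2187 continue | (k=3,j=3): S=166.2323, K−S=0.0000, hold=1.5206 ⇒ V=1.5206 continue
k=2: (k=2,j=0): S=90.1233, K−S=31.2067, hold=30.1847 ⇒ V=31.2067 exercise | (k=2,j=1): S=115.1300, K−S=6.2000, hold=13.4603 ⇒ V=13.4603 continue | (k=2,j=2): S=147.0753, K−S=0.0000, hold=4.1499 ⇒ V=4.1499 continue
k=1: (k=1,j=0): S=101.8622, K−S=19.4678, hold=21.5084 ⇒ V=21.5084 continue | (k=1,j=1): S=130.1260, K−S=0.0000, hold=8.4192 ⇒ V=8.4192 continue
k=0: (k=0,j=0): S=115.1300, K−S=6.2000, hold=14.3796 ⇒ V=14.3796 continue

price = 14.3796
tree:
14.3796
21.5084 8.4192
31.2067 13.4603 4.1499
41.5927 20.8701 7.2187 1.5206
50.7818 31.2067 12.2283 2.9404 0.2917
58.9119 41.5927 20.0073 5.6165 0.6264 0.0000
66.1051 50.7818 31.2067 10.5631 1.3449 0.0000 0.0000
72.4694 58.9119 41.5927 19.4678 2.8876 0.0000 0.0000 0.0000
78.1002 66.1051 50.7818 31.2067 6.2000 0.0000 0.0000 0.0000 0.0000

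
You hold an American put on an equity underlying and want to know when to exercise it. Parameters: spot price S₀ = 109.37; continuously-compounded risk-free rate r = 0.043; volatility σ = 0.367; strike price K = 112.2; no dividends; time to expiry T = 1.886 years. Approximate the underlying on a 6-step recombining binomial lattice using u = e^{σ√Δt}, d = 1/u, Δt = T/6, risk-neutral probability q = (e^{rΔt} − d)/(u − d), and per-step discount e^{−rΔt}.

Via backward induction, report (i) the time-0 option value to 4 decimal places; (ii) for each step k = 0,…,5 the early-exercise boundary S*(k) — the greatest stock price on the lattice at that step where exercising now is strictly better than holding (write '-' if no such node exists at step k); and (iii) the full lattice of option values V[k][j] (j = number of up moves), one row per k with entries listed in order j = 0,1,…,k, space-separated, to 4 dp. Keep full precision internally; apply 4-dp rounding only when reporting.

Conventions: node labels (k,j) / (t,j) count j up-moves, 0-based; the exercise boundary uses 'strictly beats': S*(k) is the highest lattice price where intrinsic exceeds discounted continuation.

price = 19.3074
boundary = - - 72.4732 58.9952 72.4732 89.0303
tree:
19.3074
28.2309 10.2467
39.7268 16.6531 3.6397
53.2048 26.2759 6.7645 0.3786
64.1762 39.7268 12.5382 0.7403 0.0000
73.1073 53.2048 23.1697 1.4474 0.0000 0.0000
80.3774 64.1762 39.7268 2.8300 0.0000 0.0000 0.0000

Δt=0.31433, u=1.22846, d=0.81403, q=0.48158, disc=e^(-rΔt)=0.98657
k=6 terminal: V=max(K-S,0) → 80.3774 64.1762 39.7268 2.8300 0.0000 0.0000 0.0000
k=5: j=0 S=39.0927 intr=73.1073 cont=71.6010 V=73.1073[EX]; j=1 S=58.9952 intr=53.2048 cont=51.6985 V=53.2048[EX]; j=2 S=89.0303 intr=23.1697 cont=21.6634 V=23.1697[EX]; j=3 S=134.3565 intr=0.0000 cont=1.4474 V=1.4474[hold]; j=4 S=202.7588 intr=0.0000 cont=0.0000 V=0.0000[hold]; j=5 S=305.9854 intr=0.0000 cont=0.0000 V=0.0000[hold]  S*(5)=89.0303
k=4: j=0 S=48.0238 intr=64.1762 cont=62.6699 V=64.1762[EX]; j=1 S=72.4732 intr=39.7268 cont=38.2205 V=39.7268[EX]; j=2 S=109.3700 intr=2.8300 cont=12.5382 V=12.5382[hold]; j=3 S=165.0514 intr=0.0000 cont=0.7403 V=0.7403[hold]; j=4 S=249.0808 intr=0.0000 cont=0.0000 V=0.0000[hold]  S*(4)=72.4732
k=3: j=0 S=58.9952 intr=53.2048 cont=51.6985 V=53.2048[EX]; j=1 S=89.0303 intr=23.1697 cont=26.2759 V=26.2759[hold]; j=2 S=134.3565 intr=0.0000 cont=6.7645 V=6.7645[hold]; j=3 S=202.7588 intr=0.0000 cont=0.3786 V=0.3786[hold]  S*(3)=58.9952
k=2: j=0 S=72.4732 intr=39.7268 cont=39.6963 V=39.7268[EX]; j=1 S=109.3700 intr=2.8300 cont=16.6531 V=16.6531[hold]; j=2 S=165.0514 intr=0.0000 cont=3.6397 V=3.6397[hold]  S*(2)=72.4732
k=1: j=0 S=89.0303 intr=23.1697 cont=28.2309 V=28.2309[hold]; j=1 S=134.3565 intr=0.0000 cont=10.2467 V=10.2467[hold]  S*(1)=-
k=0: j=0 S=109.3700 intr=2.8300 cont=19.3074 V=19.3074[hold]  S*(0)=-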